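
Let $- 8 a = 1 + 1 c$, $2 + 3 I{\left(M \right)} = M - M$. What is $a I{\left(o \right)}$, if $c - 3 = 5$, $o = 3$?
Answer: $\frac{3}{4} \approx 0.75$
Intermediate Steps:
$I{\left(M \right)} = - \frac{2}{3}$ ($I{\left(M \right)} = - \frac{2}{3} + \frac{M - M}{3} = - \frac{2}{3} + \frac{1}{3} \cdot 0 = - \frac{2}{3} + 0 = - \frac{2}{3}$)
$c = 8$ ($c = 3 + 5 = 8$)
$a = - \frac{9}{8}$ ($a = - \frac{1 + 1 \cdot 8}{8} = - \frac{1 + 8}{8} = \left(- \frac{1}{8}\right) 9 = - \frac{9}{8} \approx -1.125$)
$a I{\left(o \right)} = \left(- \frac{9}{8}\right) \left(- \frac{2}{3}\right) = \frac{3}{4}$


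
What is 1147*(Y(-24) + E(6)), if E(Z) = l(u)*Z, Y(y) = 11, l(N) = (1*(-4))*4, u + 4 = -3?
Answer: -97495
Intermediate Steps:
u = -7 (u = -4 - 3 = -7)
l(N) = -16 (l(N) = -4*4 = -16)
E(Z) = -16*Z
1147*(Y(-24) + E(6)) = 1147*(11 - 16*6) = 1147*(11 - 96) = 1147*(-85) = -97495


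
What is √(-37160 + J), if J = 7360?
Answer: 10*I*√298 ≈ 172.63*I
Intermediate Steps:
√(-37160 + J) = √(-37160 + 7360) = √(-29800) = 10*I*√298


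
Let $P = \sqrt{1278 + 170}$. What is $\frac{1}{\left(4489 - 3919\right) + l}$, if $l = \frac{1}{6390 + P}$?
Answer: $\frac{23273478030}{13265886119401} + \frac{2 \sqrt{362}}{13265886119401} \approx 0.0017544$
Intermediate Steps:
$P = 2 \sqrt{362}$ ($P = \sqrt{1448} = 2 \sqrt{362} \approx 38.053$)
$l = \frac{1}{6390 + 2 \sqrt{362}} \approx 0.00015557$
$\frac{1}{\left(4489 - 3919\right) + l} = \frac{1}{\left(4489 - 3919\right) + \left(\frac{3195}{20415326} - \frac{\sqrt{362}}{20415326}\right)} = \frac{1}{570 + \left(\frac{3195}{20415326} - \frac{\sqrt{362}}{20415326}\right)} = \frac{1}{\frac{11636739015}{20415326} - \frac{\sqrt{362}}{20415326}}$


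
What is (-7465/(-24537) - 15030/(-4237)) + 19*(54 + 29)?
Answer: 164350495528/103963269 ≈ 1580.9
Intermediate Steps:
(-7465/(-24537) - 15030/(-4237)) + 19*(54 + 29) = (-7465*(-1/24537) - 15030*(-1/4237)) + 19*83 = (7465/24537 + 15030/4237) + 1577 = 400420315/103963269 + 1577 = 164350495528/103963269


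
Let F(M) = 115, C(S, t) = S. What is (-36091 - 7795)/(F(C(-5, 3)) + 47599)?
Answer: -21943/23857 ≈ -0.91977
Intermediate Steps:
(-36091 - 7795)/(F(C(-5, 3)) + 47599) = (-36091 - 7795)/(115 + 47599) = -43886/47714 = -43886*1/47714 = -21943/23857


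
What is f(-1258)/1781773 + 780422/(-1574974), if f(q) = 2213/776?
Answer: -539525778395197/1088823505773976 ≈ -0.49551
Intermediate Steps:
f(q) = 2213/776 (f(q) = 2213*(1/776) = 2213/776)
f(-1258)/1781773 + 780422/(-1574974) = (2213/776)/1781773 + 780422/(-1574974) = (2213/776)*(1/1781773) + 780422*(-1/1574974) = 2213/1382655848 - 390211/787487 = -539525778395197/1088823505773976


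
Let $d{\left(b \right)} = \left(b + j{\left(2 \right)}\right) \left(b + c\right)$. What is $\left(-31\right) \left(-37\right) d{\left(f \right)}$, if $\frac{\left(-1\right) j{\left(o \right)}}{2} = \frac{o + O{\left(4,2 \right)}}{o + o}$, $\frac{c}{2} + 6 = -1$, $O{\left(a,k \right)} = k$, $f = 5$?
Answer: $-30969$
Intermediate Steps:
$c = -14$ ($c = -12 + 2 \left(-1\right) = -12 - 2 = -14$)
$j{\left(o \right)} = - \frac{2 + o}{o}$ ($j{\left(o \right)} = - 2 \frac{o + 2}{o + o} = - 2 \frac{2 + o}{2 o} = - \frac{2 + o}{o}$)
$d{\left(b \right)} = \left(-14 + b\right) \left(-2 + b\right)$ ($d{\left(b \right)} = \left(b + \frac{-2 - 2}{2}\right) \left(b - 14\right) = \left(b + \frac{-2 - 2}{2}\right) \left(-14 + b\right) = \left(b + \frac{1}{2} \left(-4\right)\right) \left(-14 + b\right) = \left(b - 2\right) \left(-14 + b\right) = \left(-2 + b\right) \left(-14 + b\right) = \left(-14 + b\right) \left(-2 + b\right)$)
$\left(-31\right) \left(-37\right) d{\left(f \right)} = \left(-31\right) \left(-37\right) \left(28 + 5^{2} - 80\right) = 1147 \left(28 + 25 - 80\right) = 1147 \left(-27\right) = -30969$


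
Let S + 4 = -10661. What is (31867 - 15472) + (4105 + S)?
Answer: 9835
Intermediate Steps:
S = -10665 (S = -4 - 10661 = -10665)
(31867 - 15472) + (4105 + S) = (31867 - 15472) + (4105 - 10665) = 16395 - 6560 = 9835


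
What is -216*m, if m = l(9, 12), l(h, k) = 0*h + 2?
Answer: -432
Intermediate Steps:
l(h, k) = 2 (l(h, k) = 0 + 2 = 2)
m = 2
-216*m = -216*2 = -432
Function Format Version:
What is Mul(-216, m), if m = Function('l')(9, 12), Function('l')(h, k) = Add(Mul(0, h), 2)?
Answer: -432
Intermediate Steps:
Function('l')(h, k) = 2 (Function('l')(h, k) = Add(0, 2) = 2)
m = 2
Mul(-216, m) = Mul(-216, 2) = -432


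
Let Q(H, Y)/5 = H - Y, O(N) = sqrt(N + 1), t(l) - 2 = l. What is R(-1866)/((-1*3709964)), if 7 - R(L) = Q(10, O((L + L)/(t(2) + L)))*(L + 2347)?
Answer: 24043/3709964 - 2405*sqrt(53143)/493425212 ≈ 0.0053570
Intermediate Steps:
t(l) = 2 + l
O(N) = sqrt(1 + N)
Q(H, Y) = -5*Y + 5*H (Q(H, Y) = 5*(H - Y) = -5*Y + 5*H)
R(L) = 7 - (50 - 5*sqrt(1 + 2*L/(4 + L)))*(2347 + L) (R(L) = 7 - (-5*sqrt(1 + (L + L)/((2 + 2) + L)) + 5*10)*(L + 2347) = 7 - (-5*sqrt(1 + (2*L)/(4 + L)) + 50)*(2347 + L) = 7 - (-5*sqrt(1 + 2*L/(4 + L)) + 50)*(2347 + L) = 7 - (50 - 5*sqrt(1 + 2*L/(4 + L)))*(2347 + L))
R(-1866)/((-1*3709964)) = (-117343 + 11735*sqrt((4 + 3*(-1866))/(4 - 1866)) + 5*(-1866)*(-10 + sqrt((4 + 3*(-1866))/(4 - 1866))))/((-1*3709964)) = (-117343 + 11735*sqrt((4 - 5598)/(-1862)) + 5*(-1866)*(-10 + sqrt((4 - 5598)/(-1862))))/(-3709964) = (-117343 + 11735*sqrt(-1/1862*(-5594)) + 5*(-1866)*(-10 + sqrt(-1/1862*(-5594))))*(-1/3709964) = (-117343 + 11735*sqrt(2797/931) + 5*(-1866)*(-10 + sqrt(2797/931)))*(-1/3709964) = (-117343 + 11735*(sqrt(53143)/133) + 5*(-1866)*(-10 + sqrt(53143)/133))*(-1/3709964) = (-117343 + 11735*sqrt(53143)/133 + (93300 - 9330*sqrt(53143)/133))*(-1/3709964) = (-24043 + 2405*sqrt(53143)/133)*(-1/3709964) = 24043/3709964 - 2405*sqrt(53143)/493425212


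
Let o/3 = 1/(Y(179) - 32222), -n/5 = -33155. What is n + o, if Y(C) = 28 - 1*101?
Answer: 1784567874/10765 ≈ 1.6578e+5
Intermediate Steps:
Y(C) = -73 (Y(C) = 28 - 101 = -73)
n = 165775 (n = -5*(-33155) = 165775)
o = -1/10765 (o = 3/(-73 - 32222) = 3/(-32295) = 3*(-1/32295) = -1/10765 ≈ -9.2894e-5)
n + o = 165775 - 1/10765 = 1784567874/10765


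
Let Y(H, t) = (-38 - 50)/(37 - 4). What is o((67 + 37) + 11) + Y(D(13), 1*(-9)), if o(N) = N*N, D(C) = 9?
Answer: 39667/3 ≈ 13222.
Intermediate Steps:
Y(H, t) = -8/3 (Y(H, t) = -88/33 = -88*1/33 = -8/3)
o(N) = N²
o((67 + 37) + 11) + Y(D(13), 1*(-9)) = ((67 + 37) + 11)² - 8/3 = (104 + 11)² - 8/3 = 115² - 8/3 = 13225 - 8/3 = 39667/3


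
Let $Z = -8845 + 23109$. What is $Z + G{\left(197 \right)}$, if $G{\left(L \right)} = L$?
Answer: $14461$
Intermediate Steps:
$Z = 14264$
$Z + G{\left(197 \right)} = 14264 + 197 = 14461$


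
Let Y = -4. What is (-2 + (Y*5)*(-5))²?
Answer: 9604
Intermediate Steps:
(-2 + (Y*5)*(-5))² = (-2 - 4*5*(-5))² = (-2 - 20*(-5))² = (-2 + 100)² = 98² = 9604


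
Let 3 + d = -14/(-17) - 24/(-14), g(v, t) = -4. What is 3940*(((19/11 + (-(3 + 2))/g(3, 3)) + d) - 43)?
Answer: -208799315/1309 ≈ -1.5951e+5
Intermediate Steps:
d = -55/119 (d = -3 + (-14/(-17) - 24/(-14)) = -3 + (-14*(-1/17) - 24*(-1/14)) = -3 + (14/17 + 12/7) = -3 + 302/119 = -55/119 ≈ -0.46218)
3940*(((19/11 + (-(3 + 2))/g(3, 3)) + d) - 43) = 3940*(((19/11 - (3 + 2)/(-4)) - 55/119) - 43) = 3940*(((19*(1/11) - 1*5*(-1/4)) - 55/119) - 43) = 3940*(((19/11 - 5*(-1/4)) - 55/119) - 43) = 3940*(((19/11 + 5/4) - 55/119) - 43) = 3940*((131/44 - 55/119) - 43) = 3940*(13169/5236 - 43) = 3940*(-211979/5236) = -208799315/1309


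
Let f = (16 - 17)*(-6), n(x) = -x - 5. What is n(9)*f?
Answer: -84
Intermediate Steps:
n(x) = -5 - x
f = 6 (f = -1*(-6) = 6)
n(9)*f = (-5 - 1*9)*6 = (-5 - 9)*6 = -14*6 = -84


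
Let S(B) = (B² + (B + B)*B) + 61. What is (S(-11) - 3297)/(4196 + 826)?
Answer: -2873/5022 ≈ -0.57208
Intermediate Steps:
S(B) = 61 + 3*B² (S(B) = (B² + (2*B)*B) + 61 = (B² + 2*B²) + 61 = 3*B² + 61 = 61 + 3*B²)
(S(-11) - 3297)/(4196 + 826) = ((61 + 3*(-11)²) - 3297)/(4196 + 826) = ((61 + 3*121) - 3297)/5022 = ((61 + 363) - 3297)*(1/5022) = (424 - 3297)*(1/5022) = -2873*1/5022 = -2873/5022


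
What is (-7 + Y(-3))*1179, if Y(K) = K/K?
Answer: -7074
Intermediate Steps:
Y(K) = 1
(-7 + Y(-3))*1179 = (-7 + 1)*1179 = -6*1179 = -7074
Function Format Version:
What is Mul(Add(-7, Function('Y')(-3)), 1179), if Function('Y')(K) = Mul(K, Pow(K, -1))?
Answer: -7074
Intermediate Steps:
Function('Y')(K) = 1
Mul(Add(-7, Function('Y')(-3)), 1179) = Mul(Add(-7, 1), 1179) = Mul(-6, 1179) = -7074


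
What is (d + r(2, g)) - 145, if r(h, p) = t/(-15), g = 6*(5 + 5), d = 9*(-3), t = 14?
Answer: -2594/15 ≈ -172.93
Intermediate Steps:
d = -27
g = 60 (g = 6*10 = 60)
r(h, p) = -14/15 (r(h, p) = 14/(-15) = 14*(-1/15) = -14/15)
(d + r(2, g)) - 145 = (-27 - 14/15) - 145 = -419/15 - 145 = -2594/15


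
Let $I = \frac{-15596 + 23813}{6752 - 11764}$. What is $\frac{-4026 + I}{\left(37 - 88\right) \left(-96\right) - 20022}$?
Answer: $\frac{6728843}{25270504} \approx 0.26627$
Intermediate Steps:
$I = - \frac{8217}{5012}$ ($I = \frac{8217}{-5012} = 8217 \left(- \frac{1}{5012}\right) = - \frac{8217}{5012} \approx -1.6395$)
$\frac{-4026 + I}{\left(37 - 88\right) \left(-96\right) - 20022} = \frac{-4026 - \frac{8217}{5012}}{\left(37 - 88\right) \left(-96\right) - 20022} = - \frac{20186529}{5012 \left(\left(-51\right) \left(-96\right) - 20022\right)} = - \frac{20186529}{5012 \left(4896 - 20022\right)} = - \frac{20186529}{5012 \left(-15126\right)} = \left(- \frac{20186529}{5012}\right) \left(- \frac{1}{15126}\right) = \frac{6728843}{25270504}$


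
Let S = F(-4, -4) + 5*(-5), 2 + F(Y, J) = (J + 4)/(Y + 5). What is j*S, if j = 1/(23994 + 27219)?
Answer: -9/17071 ≈ -0.00052721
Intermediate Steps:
j = 1/51213 ≈ 1.9526e-5
F(Y, J) = -2 + (4 + J)/(5 + Y) (F(Y, J) = -2 + (J + 4)/(Y + 5) = -2 + (4 + J)/(5 + Y))
S = -27 (S = (-6 - 4 - 2*(-4))/(5 - 4) + 5*(-5) = (-6 - 4 + 8)/1 - 25 = 1*(-2) - 25 = -2 - 25 = -27)
j*S = (1/51213)*(-27) = -9/17071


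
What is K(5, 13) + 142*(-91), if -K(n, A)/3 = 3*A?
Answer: -13039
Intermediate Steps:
K(n, A) = -9*A
K(5, 13) + 142*(-91) = -9*13 + 142*(-91) = -117 - 12922 = -13039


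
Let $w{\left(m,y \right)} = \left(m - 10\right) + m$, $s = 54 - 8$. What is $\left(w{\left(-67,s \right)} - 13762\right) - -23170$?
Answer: $9264$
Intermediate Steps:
$s = 46$
$w{\left(m,y \right)} = -10 + 2 m$ ($w{\left(m,y \right)} = \left(-10 + m\right) + m = -10 + 2 m$)
$\left(w{\left(-67,s \right)} - 13762\right) - -23170 = \left(\left(-10 + 2 \left(-67\right)\right) - 13762\right) - -23170 = \left(\left(-10 - 134\right) - 13762\right) + 23170 = \left(-144 - 13762\right) + 23170 = -13906 + 23170 = 9264$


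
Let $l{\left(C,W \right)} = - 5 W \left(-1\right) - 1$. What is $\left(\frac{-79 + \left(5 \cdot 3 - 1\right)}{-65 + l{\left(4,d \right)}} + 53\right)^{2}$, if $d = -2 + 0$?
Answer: $\frac{16752649}{5776} \approx 2900.4$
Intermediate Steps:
$d = -2$
$l{\left(C,W \right)} = -1 + 5 W$ ($l{\left(C,W \right)} = 5 W - 1 = -1 + 5 W$)
$\left(\frac{-79 + \left(5 \cdot 3 - 1\right)}{-65 + l{\left(4,d \right)}} + 53\right)^{2} = \left(\frac{-79 + \left(5 \cdot 3 - 1\right)}{-65 + \left(-1 + 5 \left(-2\right)\right)} + 53\right)^{2} = \left(\frac{-79 + \left(15 - 1\right)}{-65 - 11} + 53\right)^{2} = \left(\frac{-79 + 14}{-65 - 11} + 53\right)^{2} = \left(- \frac{65}{-76} + 53\right)^{2} = \left(\left(-65\right) \left(- \frac{1}{76}\right) + 53\right)^{2} = \left(\frac{65}{76} + 53\right)^{2} = \left(\frac{4093}{76}\right)^{2} = \frac{16752649}{5776}$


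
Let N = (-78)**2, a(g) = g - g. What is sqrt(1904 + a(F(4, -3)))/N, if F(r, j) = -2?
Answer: sqrt(119)/1521 ≈ 0.0071721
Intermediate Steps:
a(g) = 0
N = 6084
sqrt(1904 + a(F(4, -3)))/N = sqrt(1904 + 0)/6084 = sqrt(1904)*(1/6084) = (4*sqrt(119))*(1/6084) = sqrt(119)/1521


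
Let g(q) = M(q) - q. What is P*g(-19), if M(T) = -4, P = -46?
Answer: -690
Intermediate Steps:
g(q) = -4 - q
P*g(-19) = -46*(-4 - 1*(-19)) = -46*(-4 + 19) = -46*15 = -690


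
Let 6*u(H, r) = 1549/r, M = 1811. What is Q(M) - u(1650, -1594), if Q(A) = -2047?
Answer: -19575959/9564 ≈ -2046.8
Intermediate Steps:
u(H, r) = 1549/(6*r) (u(H, r) = (1549/r)/6 = 1549/(6*r))
Q(M) - u(1650, -1594) = -2047 - 1549/(6*(-1594)) = -2047 - 1549*(-1)/(6*1594) = -2047 - 1*(-1549/9564) = -2047 + 1549/9564 = -19575959/9564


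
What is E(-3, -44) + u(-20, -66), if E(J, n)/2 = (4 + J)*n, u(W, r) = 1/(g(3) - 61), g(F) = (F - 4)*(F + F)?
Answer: -5897/67 ≈ -88.015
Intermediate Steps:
g(F) = 2*F*(-4 + F) (g(F) = (-4 + F)*(2*F) = 2*F*(-4 + F))
u(W, r) = -1/67 (u(W, r) = 1/(2*3*(-4 + 3) - 61) = 1/(2*3*(-1) - 61) = 1/(-6 - 61) = 1/(-67) = -1/67)
E(J, n) = 2*n*(4 + J) (E(J, n) = 2*((4 + J)*n) = 2*(n*(4 + J)) = 2*n*(4 + J))
E(-3, -44) + u(-20, -66) = 2*(-44)*(4 - 3) - 1/67 = 2*(-44)*1 - 1/67 = -88 - 1/67 = -5897/67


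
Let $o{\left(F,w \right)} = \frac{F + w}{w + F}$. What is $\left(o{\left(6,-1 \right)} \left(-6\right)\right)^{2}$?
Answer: $36$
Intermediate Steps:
$o{\left(F,w \right)} = 1$ ($o{\left(F,w \right)} = \frac{F + w}{F + w} = 1$)
$\left(o{\left(6,-1 \right)} \left(-6\right)\right)^{2} = \left(1 \left(-6\right)\right)^{2} = \left(-6\right)^{2} = 36$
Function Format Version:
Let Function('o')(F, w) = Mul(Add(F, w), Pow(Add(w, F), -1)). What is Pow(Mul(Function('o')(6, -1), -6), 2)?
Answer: 36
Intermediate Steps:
Function('o')(F, w) = 1 (Function('o')(F, w) = Mul(Add(F, w), Pow(Add(F, w), -1)) = 1)
Pow(Mul(Function('o')(6, -1), -6), 2) = Pow(Mul(1, -6), 2) = Pow(-6, 2) = 36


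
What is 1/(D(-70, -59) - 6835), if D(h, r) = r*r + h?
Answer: -1/3424 ≈ -0.00029206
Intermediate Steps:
D(h, r) = h + r² (D(h, r) = r² + h = h + r²)
1/(D(-70, -59) - 6835) = 1/((-70 + (-59)²) - 6835) = 1/((-70 + 3481) - 6835) = 1/(3411 - 6835) = 1/(-3424) = -1/3424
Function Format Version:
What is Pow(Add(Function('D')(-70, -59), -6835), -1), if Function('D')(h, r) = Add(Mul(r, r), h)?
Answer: Rational(-1, 3424) ≈ -0.00029206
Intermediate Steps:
Function('D')(h, r) = Add(h, Pow(r, 2)) (Function('D')(h, r) = Add(Pow(r, 2), h) = Add(h, Pow(r, 2)))
Pow(Add(Function('D')(-70, -59), -6835), -1) = Pow(Add(Add(-70, Pow(-59, 2)), -6835), -1) = Pow(Add(Add(-70, 3481), -6835), -1) = Pow(Add(3411, -6835), -1) = Pow(-3424, -1) = Rational(-1, 3424)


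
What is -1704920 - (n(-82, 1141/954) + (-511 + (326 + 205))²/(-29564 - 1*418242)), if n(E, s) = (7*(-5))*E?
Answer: -382379304170/223903 ≈ -1.7078e+6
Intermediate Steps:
n(E, s) = -35*E
-1704920 - (n(-82, 1141/954) + (-511 + (326 + 205))²/(-29564 - 1*418242)) = -1704920 - (-35*(-82) + (-511 + (326 + 205))²/(-29564 - 1*418242)) = -1704920 - (2870 + (-511 + 531)²/(-29564 - 418242)) = -1704920 - (2870 + 20²/(-447806)) = -1704920 - (2870 + 400*(-1/447806)) = -1704920 - (2870 - 200/223903) = -1704920 - 1*642601410/223903 = -1704920 - 642601410/223903 = -382379304170/223903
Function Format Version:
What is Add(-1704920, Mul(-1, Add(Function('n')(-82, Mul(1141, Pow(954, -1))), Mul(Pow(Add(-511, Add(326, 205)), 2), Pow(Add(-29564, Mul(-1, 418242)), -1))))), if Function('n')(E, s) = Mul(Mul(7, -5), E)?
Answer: Rational(-382379304170, 223903) ≈ -1.7078e+6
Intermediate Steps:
Function('n')(E, s) = Mul(-35, E)
Add(-1704920, Mul(-1, Add(Function('n')(-82, Mul(1141, Pow(954, -1))), Mul(Pow(Add(-511, Add(326, 205)), 2), Pow(Add(-29564, Mul(-1, 418242)), -1))))) = Add(-1704920, Mul(-1, Add(Mul(-35, -82), Mul(Pow(Add(-511, Add(326, 205)), 2), Pow(Add(-29564, Mul(-1, 418242)), -1))))) = Add(-1704920, Mul(-1, Add(2870, Mul(Pow(Add(-511, 531), 2), Pow(Add(-29564, -418242), -1))))) = Add(-1704920, Mul(-1, Add(2870, Mul(Pow(20, 2), Pow(-447806, -1))))) = Add(-1704920, Mul(-1, Add(2870, Mul(400, Rational(-1, 447806))))) = Add(-1704920, Mul(-1, Add(2870, Rational(-200, 223903)))) = Add(-1704920, Mul(-1, Rational(642601410, 223903))) = Add(-1704920, Rational(-642601410, 223903)) = Rational(-382379304170, 223903)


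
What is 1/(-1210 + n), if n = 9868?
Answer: 1/8658 ≈ 0.00011550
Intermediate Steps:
1/(-1210 + n) = 1/(-1210 + 9868) = 1/8658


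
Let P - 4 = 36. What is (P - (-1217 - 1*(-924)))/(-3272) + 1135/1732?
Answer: 784241/1416776 ≈ 0.55354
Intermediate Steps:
P = 40 (P = 4 + 36 = 40)
(P - (-1217 - 1*(-924)))/(-3272) + 1135/1732 = (40 - (-1217 - 1*(-924)))/(-3272) + 1135/1732 = (40 - (-1217 + 924))*(-1/3272) + 1135*(1/1732) = (40 - 1*(-293))*(-1/3272) + 1135/1732 = (40 + 293)*(-1/3272) + 1135/1732 = 333*(-1/3272) + 1135/1732 = -333/3272 + 1135/1732 = 784241/1416776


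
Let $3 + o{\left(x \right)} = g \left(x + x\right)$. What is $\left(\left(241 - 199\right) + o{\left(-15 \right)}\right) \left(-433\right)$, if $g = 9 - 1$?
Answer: $87033$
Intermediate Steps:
$g = 8$ ($g = 9 - 1 = 8$)
$o{\left(x \right)} = -3 + 16 x$ ($o{\left(x \right)} = -3 + 8 \left(x + x\right) = -3 + 8 \cdot 2 x = -3 + 16 x$)
$\left(\left(241 - 199\right) + o{\left(-15 \right)}\right) \left(-433\right) = \left(\left(241 - 199\right) + \left(-3 + 16 \left(-15\right)\right)\right) \left(-433\right) = \left(42 - 243\right) \left(-433\right) = \left(-201\right) \left(-433\right) = 87033$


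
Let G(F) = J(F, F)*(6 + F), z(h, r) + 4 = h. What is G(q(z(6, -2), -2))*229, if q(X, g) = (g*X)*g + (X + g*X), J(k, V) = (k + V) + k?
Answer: 49464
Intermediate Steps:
J(k, V) = V + 2*k (J(k, V) = (V + k) + k = V + 2*k)
z(h, r) = -4 + h
q(X, g) = X + X*g + X*g² (q(X, g) = (X*g)*g + (X + X*g) = X*g² + (X + X*g) = X + X*g + X*g²)
G(F) = 3*F*(6 + F) (G(F) = (F + 2*F)*(6 + F) = (3*F)*(6 + F) = 3*F*(6 + F))
G(q(z(6, -2), -2))*229 = (3*((-4 + 6)*(1 - 2 + (-2)²))*(6 + (-4 + 6)*(1 - 2 + (-2)²)))*229 = (3*(2*(1 - 2 + 4))*(6 + 2*(1 - 2 + 4)))*229 = (3*(2*3)*(6 + 2*3))*229 = (3*6*(6 + 6))*229 = (3*6*12)*229 = 216*229 = 49464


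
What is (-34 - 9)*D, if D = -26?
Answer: 1118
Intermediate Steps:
(-34 - 9)*D = (-34 - 9)*(-26) = -43*(-26) = 1118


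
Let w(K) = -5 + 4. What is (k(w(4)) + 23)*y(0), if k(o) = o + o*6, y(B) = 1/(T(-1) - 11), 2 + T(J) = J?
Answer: -8/7 ≈ -1.1429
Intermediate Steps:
T(J) = -2 + J
y(B) = -1/14 (y(B) = 1/((-2 - 1) - 11) = 1/(-3 - 11) = 1/(-14) = -1/14)
w(K) = -1
k(o) = 7*o (k(o) = o + 6*o = 7*o)
(k(w(4)) + 23)*y(0) = (7*(-1) + 23)*(-1/14) = (-7 + 23)*(-1/14) = 16*(-1/14) = -8/7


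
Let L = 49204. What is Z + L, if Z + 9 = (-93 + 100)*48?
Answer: 49531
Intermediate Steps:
Z = 327 (Z = -9 + (-93 + 100)*48 = -9 + 7*48 = -9 + 336 = 327)
Z + L = 327 + 49204 = 49531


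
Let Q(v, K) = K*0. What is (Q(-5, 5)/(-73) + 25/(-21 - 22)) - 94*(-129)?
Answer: 521393/43 ≈ 12125.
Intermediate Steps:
Q(v, K) = 0
(Q(-5, 5)/(-73) + 25/(-21 - 22)) - 94*(-129) = (0/(-73) + 25/(-21 - 22)) - 94*(-129) = (0*(-1/73) + 25/(-43)) + 12126 = (0 + 25*(-1/43)) + 12126 = (0 - 25/43) + 12126 = -25/43 + 12126 = 521393/43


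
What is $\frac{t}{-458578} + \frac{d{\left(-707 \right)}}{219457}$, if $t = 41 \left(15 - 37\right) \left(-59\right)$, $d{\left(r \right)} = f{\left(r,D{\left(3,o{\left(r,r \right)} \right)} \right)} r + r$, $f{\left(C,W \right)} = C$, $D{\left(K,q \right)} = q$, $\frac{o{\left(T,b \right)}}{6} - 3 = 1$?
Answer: $\frac{15515462675}{7188439439} \approx 2.1584$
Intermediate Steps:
$o{\left(T,b \right)} = 24$ ($o{\left(T,b \right)} = 18 + 6 \cdot 1 = 18 + 6 = 24$)
$d{\left(r \right)} = r + r^{2}$ ($d{\left(r \right)} = r r + r = r^{2} + r = r + r^{2}$)
$t = 53218$ ($t = 41 \left(-22\right) \left(-59\right) = \left(-902\right) \left(-59\right) = 53218$)
$\frac{t}{-458578} + \frac{d{\left(-707 \right)}}{219457} = \frac{53218}{-458578} + \frac{\left(-707\right) \left(1 - 707\right)}{219457} = 53218 \left(- \frac{1}{458578}\right) + \left(-707\right) \left(-706\right) \frac{1}{219457} = - \frac{26609}{229289} + 499142 \cdot \frac{1}{219457} = - \frac{26609}{229289} + \frac{71306}{31351} = \frac{15515462675}{7188439439}$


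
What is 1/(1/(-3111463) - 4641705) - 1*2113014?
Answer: -30517190673921221287/14442493364416 ≈ -2.1130e+6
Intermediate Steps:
1/(1/(-3111463) - 4641705) - 1*2113014 = 1/(-1/3111463 - 4641705) - 2113014 = 1/(-14442493364416/3111463) - 2113014 = -3111463/14442493364416 - 2113014 = -30517190673921221287/14442493364416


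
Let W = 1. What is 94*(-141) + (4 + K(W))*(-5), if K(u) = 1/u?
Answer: -13279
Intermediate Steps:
K(u) = 1/u
94*(-141) + (4 + K(W))*(-5) = 94*(-141) + (4 + 1/1)*(-5) = -13254 + (4 + 1)*(-5) = -13254 + 5*(-5) = -13254 - 25 = -13279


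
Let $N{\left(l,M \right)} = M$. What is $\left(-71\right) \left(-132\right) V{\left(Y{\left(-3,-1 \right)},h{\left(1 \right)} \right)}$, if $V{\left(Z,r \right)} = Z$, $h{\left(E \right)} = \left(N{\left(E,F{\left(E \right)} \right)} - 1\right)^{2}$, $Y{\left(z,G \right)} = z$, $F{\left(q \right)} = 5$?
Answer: $-28116$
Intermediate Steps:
$h{\left(E \right)} = 16$ ($h{\left(E \right)} = \left(5 - 1\right)^{2} = 4^{2} = 16$)
$\left(-71\right) \left(-132\right) V{\left(Y{\left(-3,-1 \right)},h{\left(1 \right)} \right)} = \left(-71\right) \left(-132\right) \left(-3\right) = 9372 \left(-3\right) = -28116$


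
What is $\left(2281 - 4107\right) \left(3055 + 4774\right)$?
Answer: $-14295754$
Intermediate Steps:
$\left(2281 - 4107\right) \left(3055 + 4774\right) = \left(-1826\right) 7829 = -14295754$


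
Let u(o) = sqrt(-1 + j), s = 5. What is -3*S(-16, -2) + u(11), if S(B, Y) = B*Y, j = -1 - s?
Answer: -96 + I*sqrt(7) ≈ -96.0 + 2.6458*I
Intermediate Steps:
j = -6 (j = -1 - 1*5 = -1 - 5 = -6)
u(o) = I*sqrt(7) (u(o) = sqrt(-1 - 6) = sqrt(-7) = I*sqrt(7))
-3*S(-16, -2) + u(11) = -(-48)*(-2) + I*sqrt(7) = -3*32 + I*sqrt(7) = -96 + I*sqrt(7)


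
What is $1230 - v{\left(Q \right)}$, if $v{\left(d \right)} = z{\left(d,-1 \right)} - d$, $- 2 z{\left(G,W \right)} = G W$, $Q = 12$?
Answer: $1236$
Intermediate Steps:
$z{\left(G,W \right)} = - \frac{G W}{2}$
$v{\left(d \right)} = - \frac{d}{2}$ ($v{\left(d \right)} = \left(- \frac{1}{2}\right) d \left(-1\right) - d = \frac{d}{2} - d = - \frac{d}{2}$)
$1230 - v{\left(Q \right)} = 1230 - \left(- \frac{1}{2}\right) 12 = 1230 - -6 = 1230 + 6 = 1236$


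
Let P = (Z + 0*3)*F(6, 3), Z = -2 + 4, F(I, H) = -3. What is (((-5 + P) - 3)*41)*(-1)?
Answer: 574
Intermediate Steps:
Z = 2
P = -6 (P = (2 + 0*3)*(-3) = (2 + 0)*(-3) = 2*(-3) = -6)
(((-5 + P) - 3)*41)*(-1) = (((-5 - 6) - 3)*41)*(-1) = ((-11 - 3)*41)*(-1) = -14*41*(-1) = -574*(-1) = 574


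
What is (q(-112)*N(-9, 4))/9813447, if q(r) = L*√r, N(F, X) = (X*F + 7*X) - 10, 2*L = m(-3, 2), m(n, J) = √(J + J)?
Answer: -8*I*√7/1090383 ≈ -1.9412e-5*I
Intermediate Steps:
m(n, J) = √2*√J (m(n, J) = √(2*J) = √2*√J)
L = 1 (L = (√2*√2)/2 = (½)*2 = 1)
N(F, X) = -10 + 7*X + F*X (N(F, X) = (F*X + 7*X) - 10 = (7*X + F*X) - 10 = -10 + 7*X + F*X)
q(r) = √r (q(r) = 1*√r = √r)
(q(-112)*N(-9, 4))/9813447 = (√(-112)*(-10 + 7*4 - 9*4))/9813447 = ((4*I*√7)*(-10 + 28 - 36))*(1/9813447) = ((4*I*√7)*(-18))*(1/9813447) = -72*I*√7*(1/9813447) = -8*I*√7/1090383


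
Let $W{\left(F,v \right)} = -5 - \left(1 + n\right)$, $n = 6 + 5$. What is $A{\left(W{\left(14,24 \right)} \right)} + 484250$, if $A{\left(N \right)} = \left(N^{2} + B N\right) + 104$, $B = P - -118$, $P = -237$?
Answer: $486666$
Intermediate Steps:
$n = 11$
$B = -119$ ($B = -237 - -118 = -237 + 118 = -119$)
$W{\left(F,v \right)} = -17$ ($W{\left(F,v \right)} = -5 - \left(1 + 11\right) = -5 - 12 = -17$)
$A{\left(N \right)} = 104 + N^{2} - 119 N$ ($A{\left(N \right)} = \left(N^{2} - 119 N\right) + 104 = 104 + N^{2} - 119 N$)
$A{\left(W{\left(14,24 \right)} \right)} + 484250 = \left(104 + \left(-17\right)^{2} - -2023\right) + 484250 = \left(104 + 289 + 2023\right) + 484250 = 2416 + 484250 = 486666$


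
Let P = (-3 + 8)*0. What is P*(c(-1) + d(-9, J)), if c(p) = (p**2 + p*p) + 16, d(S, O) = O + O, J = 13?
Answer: 0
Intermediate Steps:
d(S, O) = 2*O
c(p) = 16 + 2*p**2 (c(p) = (p**2 + p**2) + 16 = 2*p**2 + 16 = 16 + 2*p**2)
P = 0 (P = 5*0 = 0)
P*(c(-1) + d(-9, J)) = 0*((16 + 2*(-1)**2) + 2*13) = 0*((16 + 2*1) + 26) = 0*((16 + 2) + 26) = 0*(18 + 26) = 0*44 = 0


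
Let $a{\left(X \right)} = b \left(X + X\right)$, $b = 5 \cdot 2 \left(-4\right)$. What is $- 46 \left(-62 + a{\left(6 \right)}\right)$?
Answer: $24932$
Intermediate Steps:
$b = -40$ ($b = 10 \left(-4\right) = -40$)
$a{\left(X \right)} = - 80 X$ ($a{\left(X \right)} = - 40 \left(X + X\right) = - 40 \cdot 2 X = - 80 X$)
$- 46 \left(-62 + a{\left(6 \right)}\right) = - 46 \left(-62 - 480\right) = \left(-46\right) \left(-542\right) = 24932$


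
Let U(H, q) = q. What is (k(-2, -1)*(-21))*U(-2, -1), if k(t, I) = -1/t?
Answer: 21/2 ≈ 10.500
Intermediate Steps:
(k(-2, -1)*(-21))*U(-2, -1) = (-1/(-2)*(-21))*(-1) = (-1*(-1/2)*(-21))*(-1) = ((1/2)*(-21))*(-1) = -21/2*(-1) = 21/2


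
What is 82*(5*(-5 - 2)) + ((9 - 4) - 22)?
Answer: -2887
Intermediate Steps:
82*(5*(-5 - 2)) + ((9 - 4) - 22) = 82*(5*(-7)) + (5 - 22) = 82*(-35) - 17 = -2870 - 17 = -2887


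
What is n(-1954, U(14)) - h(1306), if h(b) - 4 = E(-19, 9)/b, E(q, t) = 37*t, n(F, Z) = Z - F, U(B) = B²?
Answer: 2802343/1306 ≈ 2145.7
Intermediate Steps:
h(b) = 4 + 333/b (h(b) = 4 + (37*9)/b = 4 + 333/b)
n(-1954, U(14)) - h(1306) = (14² - 1*(-1954)) - (4 + 333/1306) = (196 + 1954) - (4 + 333*(1/1306)) = 2150 - (4 + 333/1306) = 2150 - 1*5557/1306 = 2150 - 5557/1306 = 2802343/1306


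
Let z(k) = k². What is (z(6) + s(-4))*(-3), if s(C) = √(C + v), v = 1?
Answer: -108 - 3*I*√3 ≈ -108.0 - 5.1962*I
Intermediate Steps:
s(C) = √(1 + C) (s(C) = √(C + 1) = √(1 + C))
(z(6) + s(-4))*(-3) = (6² + √(1 - 4))*(-3) = (36 + √(-3))*(-3) = (36 + I*√3)*(-3) = -108 - 3*I*√3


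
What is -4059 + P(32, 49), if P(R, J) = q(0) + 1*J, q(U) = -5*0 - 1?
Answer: -4011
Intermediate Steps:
q(U) = -1 (q(U) = 0 - 1 = -1)
P(R, J) = -1 + J (P(R, J) = -1 + 1*J = -1 + J)
-4059 + P(32, 49) = -4059 + (-1 + 49) = -4059 + 48 = -4011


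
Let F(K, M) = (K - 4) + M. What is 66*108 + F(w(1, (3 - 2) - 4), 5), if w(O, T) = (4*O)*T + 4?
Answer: 7121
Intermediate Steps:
w(O, T) = 4 + 4*O*T (w(O, T) = 4*O*T + 4 = 4 + 4*O*T)
F(K, M) = -4 + K + M (F(K, M) = (-4 + K) + M = -4 + K + M)
66*108 + F(w(1, (3 - 2) - 4), 5) = 66*108 + (-4 + (4 + 4*1*((3 - 2) - 4)) + 5) = 7128 + (-4 + (4 + 4*1*(1 - 4)) + 5) = 7128 + (-4 + (4 + 4*1*(-3)) + 5) = 7128 + (-4 + (4 - 12) + 5) = 7128 + (-4 - 8 + 5) = 7128 - 7 = 7121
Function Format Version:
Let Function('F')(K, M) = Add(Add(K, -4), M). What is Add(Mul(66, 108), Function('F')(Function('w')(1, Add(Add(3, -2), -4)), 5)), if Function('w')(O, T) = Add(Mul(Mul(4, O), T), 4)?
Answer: 7121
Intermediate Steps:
Function('w')(O, T) = Add(4, Mul(4, O, T)) (Function('w')(O, T) = Add(Mul(4, O, T), 4) = Add(4, Mul(4, O, T)))
Function('F')(K, M) = Add(-4, K, M) (Function('F')(K, M) = Add(Add(-4, K), M) = Add(-4, K, M))
Add(Mul(66, 108), Function('F')(Function('w')(1, Add(Add(3, -2), -4)), 5)) = Add(Mul(66, 108), Add(-4, Add(4, Mul(4, 1, Add(Add(3, -2), -4))), 5)) = Add(7128, Add(-4, Add(4, Mul(4, 1, Add(1, -4))), 5)) = Add(7128, Add(-4, Add(4, Mul(4, 1, -3)), 5)) = Add(7128, Add(-4, Add(4, -12), 5)) = Add(7128, Add(-4, -8, 5)) = Add(7128, -7) = 7121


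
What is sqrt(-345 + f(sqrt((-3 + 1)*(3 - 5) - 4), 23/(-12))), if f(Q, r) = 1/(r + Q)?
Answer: 3*I*sqrt(20309)/23 ≈ 18.588*I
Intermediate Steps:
f(Q, r) = 1/(Q + r)
sqrt(-345 + f(sqrt((-3 + 1)*(3 - 5) - 4), 23/(-12))) = sqrt(-345 + 1/(sqrt((-3 + 1)*(3 - 5) - 4) + 23/(-12))) = sqrt(-345 + 1/(sqrt(-2*(-2) - 4) + 23*(-1/12))) = sqrt(-345 + 1/(sqrt(4 - 4) - 23/12)) = sqrt(-345 + 1/(sqrt(0) - 23/12)) = sqrt(-345 + 1/(0 - 23/12)) = sqrt(-345 + 1/(-23/12)) = sqrt(-345 - 12/23) = sqrt(-7947/23) = 3*I*sqrt(20309)/23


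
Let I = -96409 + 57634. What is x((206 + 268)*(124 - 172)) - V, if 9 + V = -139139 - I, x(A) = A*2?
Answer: 54869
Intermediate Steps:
x(A) = 2*A
I = -38775
V = -100373 (V = -9 + (-139139 - 1*(-38775)) = -9 + (-139139 + 38775) = -9 - 100364 = -100373)
x((206 + 268)*(124 - 172)) - V = 2*((206 + 268)*(124 - 172)) - 1*(-100373) = 2*(474*(-48)) + 100373 = 2*(-22752) + 100373 = -45504 + 100373 = 54869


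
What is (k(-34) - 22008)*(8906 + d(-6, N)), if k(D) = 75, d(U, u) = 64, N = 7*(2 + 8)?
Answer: -196739010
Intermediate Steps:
N = 70 (N = 7*10 = 70)
(k(-34) - 22008)*(8906 + d(-6, N)) = (75 - 22008)*(8906 + 64) = -21933*8970 = -196739010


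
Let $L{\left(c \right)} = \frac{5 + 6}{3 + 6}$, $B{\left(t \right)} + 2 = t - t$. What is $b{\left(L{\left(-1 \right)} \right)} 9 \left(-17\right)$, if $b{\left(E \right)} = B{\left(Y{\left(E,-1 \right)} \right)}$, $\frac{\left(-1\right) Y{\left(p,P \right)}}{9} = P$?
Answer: $306$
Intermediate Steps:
$Y{\left(p,P \right)} = - 9 P$
$B{\left(t \right)} = -2$ ($B{\left(t \right)} = -2 + \left(t - t\right) = -2 + 0 = -2$)
$L{\left(c \right)} = \frac{11}{9}$
$b{\left(E \right)} = -2$
$b{\left(L{\left(-1 \right)} \right)} 9 \left(-17\right) = \left(-2\right) 9 \left(-17\right) = \left(-18\right) \left(-17\right) = 306$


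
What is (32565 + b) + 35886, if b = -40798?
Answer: 27653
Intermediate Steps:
(32565 + b) + 35886 = (32565 - 40798) + 35886 = -8233 + 35886 = 27653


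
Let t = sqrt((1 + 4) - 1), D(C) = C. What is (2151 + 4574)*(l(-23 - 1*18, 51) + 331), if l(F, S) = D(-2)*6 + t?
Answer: 2158725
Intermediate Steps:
t = 2 (t = sqrt(5 - 1) = sqrt(4) = 2)
l(F, S) = -10 (l(F, S) = -2*6 + 2 = -12 + 2 = -10)
(2151 + 4574)*(l(-23 - 1*18, 51) + 331) = (2151 + 4574)*(-10 + 331) = 6725*321 = 2158725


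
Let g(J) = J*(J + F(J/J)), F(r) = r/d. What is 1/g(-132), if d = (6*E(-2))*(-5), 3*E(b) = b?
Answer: 5/87087 ≈ 5.7414e-5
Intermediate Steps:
E(b) = b/3
d = 20 (d = (6*((⅓)*(-2)))*(-5) = (6*(-⅔))*(-5) = -4*(-5) = 20)
F(r) = r/20
g(J) = J*(1/20 + J) (g(J) = J*(J + (J/J)/20) = J*(J + (1/20)*1) = J*(J + 1/20) = J*(1/20 + J))
1/g(-132) = 1/(-132*(1/20 - 132)) = 1/(-132*(-2639/20)) = 1/(87087/5) = 5/87087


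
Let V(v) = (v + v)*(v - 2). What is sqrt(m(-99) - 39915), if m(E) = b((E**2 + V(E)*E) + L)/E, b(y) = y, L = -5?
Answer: I*sqrt(21797369)/33 ≈ 141.48*I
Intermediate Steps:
V(v) = 2*v*(-2 + v) (V(v) = (2*v)*(-2 + v) = 2*v*(-2 + v))
m(E) = (-5 + E**2 + 2*E**2*(-2 + E))/E (m(E) = ((E**2 + (2*E*(-2 + E))*E) - 5)/E = ((E**2 + 2*E**2*(-2 + E)) - 5)/E = (-5 + E**2 + 2*E**2*(-2 + E))/E)
sqrt(m(-99) - 39915) = sqrt((-5/(-99) - 3*(-99) + 2*(-99)**2) - 39915) = sqrt((-5*(-1/99) + 297 + 2*9801) - 39915) = sqrt((5/99 + 297 + 19602) - 39915) = sqrt(1970006/99 - 39915) = sqrt(-1981579/99) = I*sqrt(21797369)/33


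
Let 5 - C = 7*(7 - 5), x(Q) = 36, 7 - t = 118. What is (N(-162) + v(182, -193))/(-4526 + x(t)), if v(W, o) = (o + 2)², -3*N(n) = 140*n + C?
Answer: -22022/2245 ≈ -9.8094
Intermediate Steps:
t = -111 (t = 7 - 1*118 = 7 - 118 = -111)
C = -9 (C = 5 - 7*(7 - 5) = 5 - 7*2 = 5 - 1*14 = 5 - 14 = -9)
N(n) = 3 - 140*n/3 (N(n) = -(140*n - 9)/3 = -(-9 + 140*n)/3 = 3 - 140*n/3)
v(W, o) = (2 + o)²
(N(-162) + v(182, -193))/(-4526 + x(t)) = ((3 - 140/3*(-162)) + (2 - 193)²)/(-4526 + 36) = ((3 + 7560) + (-191)²)/(-4490) = (7563 + 36481)*(-1/4490) = 44044*(-1/4490) = -22022/2245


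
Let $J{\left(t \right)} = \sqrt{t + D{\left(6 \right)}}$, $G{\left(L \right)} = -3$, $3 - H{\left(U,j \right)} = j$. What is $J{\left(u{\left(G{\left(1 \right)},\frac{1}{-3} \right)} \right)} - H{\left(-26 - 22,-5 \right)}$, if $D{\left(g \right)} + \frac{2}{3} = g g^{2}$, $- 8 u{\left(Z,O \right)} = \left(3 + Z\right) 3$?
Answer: $-8 + \frac{\sqrt{1938}}{3} \approx 6.6742$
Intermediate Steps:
$H{\left(U,j \right)} = 3 - j$
$u{\left(Z,O \right)} = - \frac{9}{8} - \frac{3 Z}{8}$ ($u{\left(Z,O \right)} = - \frac{\left(3 + Z\right) 3}{8} = - \frac{9 + 3 Z}{8} = - \frac{9}{8} - \frac{3 Z}{8}$)
$D{\left(g \right)} = - \frac{2}{3} + g^{3}$ ($D{\left(g \right)} = - \frac{2}{3} + g g^{2} = - \frac{2}{3} + g^{3}$)
$J{\left(t \right)} = \sqrt{\frac{646}{3} + t}$ ($J{\left(t \right)} = \sqrt{t - \left(\frac{2}{3} - 6^{3}\right)} = \sqrt{t + \left(- \frac{2}{3} + 216\right)} = \sqrt{t + \frac{646}{3}} = \sqrt{\frac{646}{3} + t}$)
$J{\left(u{\left(G{\left(1 \right)},\frac{1}{-3} \right)} \right)} - H{\left(-26 - 22,-5 \right)} = \frac{\sqrt{1938 + 9 \left(- \frac{9}{8} - - \frac{9}{8}\right)}}{3} - \left(3 - -5\right) = \frac{\sqrt{1938 + 9 \left(- \frac{9}{8} + \frac{9}{8}\right)}}{3} - \left(3 + 5\right) = \frac{\sqrt{1938 + 9 \cdot 0}}{3} - 8 = \frac{\sqrt{1938 + 0}}{3} - 8 = \frac{\sqrt{1938}}{3} - 8 = -8 + \frac{\sqrt{1938}}{3}$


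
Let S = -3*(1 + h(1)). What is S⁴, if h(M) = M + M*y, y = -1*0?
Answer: 1296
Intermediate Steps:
y = 0
h(M) = M (h(M) = M + M*0 = M + 0 = M)
S = -6 (S = -3*(1 + 1) = -3*2 = -6)
S⁴ = (-6)⁴ = 1296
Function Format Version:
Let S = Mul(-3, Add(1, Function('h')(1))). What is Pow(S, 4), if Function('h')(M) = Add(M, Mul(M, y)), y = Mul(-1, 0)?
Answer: 1296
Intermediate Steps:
y = 0
Function('h')(M) = M (Function('h')(M) = Add(M, Mul(M, 0)) = Add(M, 0) = M)
S = -6 (S = Mul(-3, Add(1, 1)) = Mul(-3, 2) = -6)
Pow(S, 4) = Pow(-6, 4) = 1296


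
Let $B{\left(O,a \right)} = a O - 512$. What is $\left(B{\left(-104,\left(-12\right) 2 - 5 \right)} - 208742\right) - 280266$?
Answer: $-486504$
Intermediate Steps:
$B{\left(O,a \right)} = -512 + O a$ ($B{\left(O,a \right)} = O a - 512 = -512 + O a$)
$\left(B{\left(-104,\left(-12\right) 2 - 5 \right)} - 208742\right) - 280266 = \left(\left(-512 - 104 \left(\left(-12\right) 2 - 5\right)\right) - 208742\right) - 280266 = \left(\left(-512 - 104 \left(-24 - 5\right)\right) - 208742\right) - 280266 = \left(\left(-512 - -3016\right) - 208742\right) - 280266 = \left(\left(-512 + 3016\right) - 208742\right) - 280266 = \left(2504 - 208742\right) - 280266 = -206238 - 280266 = -486504$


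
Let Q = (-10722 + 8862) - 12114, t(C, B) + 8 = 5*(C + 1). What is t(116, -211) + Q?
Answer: -13397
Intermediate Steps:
t(C, B) = -3 + 5*C (t(C, B) = -8 + 5*(C + 1) = -8 + 5*(1 + C) = -8 + (5 + 5*C) = -3 + 5*C)
Q = -13974 (Q = -1860 - 12114 = -13974)
t(116, -211) + Q = (-3 + 5*116) - 13974 = (-3 + 580) - 13974 = 577 - 13974 = -13397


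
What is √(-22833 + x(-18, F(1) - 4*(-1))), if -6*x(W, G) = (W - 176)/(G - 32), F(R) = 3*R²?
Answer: 2*I*√1284429/15 ≈ 151.11*I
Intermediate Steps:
x(W, G) = -(-176 + W)/(6*(-32 + G)) (x(W, G) = -(W - 176)/(6*(G - 32)) = -(-176 + W)/(6*(-32 + G)))
√(-22833 + x(-18, F(1) - 4*(-1))) = √(-22833 + (176 - 1*(-18))/(6*(-32 + (3*1² - 4*(-1))))) = √(-22833 + (176 + 18)/(6*(-32 + (3*1 + 4)))) = √(-22833 + (⅙)*194/(-32 + (3 + 4))) = √(-22833 + (⅙)*194/(-32 + 7)) = √(-22833 + (⅙)*194/(-25)) = √(-22833 + (⅙)*(-1/25)*194) = √(-22833 - 97/75) = √(-1712572/75) = 2*I*√1284429/15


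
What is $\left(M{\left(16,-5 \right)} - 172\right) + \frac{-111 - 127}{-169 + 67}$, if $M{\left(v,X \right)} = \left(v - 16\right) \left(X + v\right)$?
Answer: $- \frac{509}{3} \approx -169.67$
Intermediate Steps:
$M{\left(v,X \right)} = \left(-16 + v\right) \left(X + v\right)$
$\left(M{\left(16,-5 \right)} - 172\right) + \frac{-111 - 127}{-169 + 67} = \left(\left(16^{2} - -80 - 256 - 80\right) - 172\right) + \frac{-111 - 127}{-169 + 67} = \left(\left(256 + 80 - 256 - 80\right) - 172\right) - \frac{238}{-102} = \left(0 - 172\right) - - \frac{7}{3} = -172 + \frac{7}{3} = - \frac{509}{3}$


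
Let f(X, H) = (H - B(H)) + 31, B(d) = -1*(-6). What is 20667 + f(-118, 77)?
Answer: 20769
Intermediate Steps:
B(d) = 6
f(X, H) = 25 + H (f(X, H) = (H - 1*6) + 31 = (H - 6) + 31 = (-6 + H) + 31 = 25 + H)
20667 + f(-118, 77) = 20667 + (25 + 77) = 20667 + 102 = 20769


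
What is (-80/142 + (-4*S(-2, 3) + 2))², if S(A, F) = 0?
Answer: 10404/5041 ≈ 2.0639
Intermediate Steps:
(-80/142 + (-4*S(-2, 3) + 2))² = (-80/142 + (-4*0 + 2))² = (-80*1/142 + (0 + 2))² = (-40/71 + 2)² = (102/71)² = 10404/5041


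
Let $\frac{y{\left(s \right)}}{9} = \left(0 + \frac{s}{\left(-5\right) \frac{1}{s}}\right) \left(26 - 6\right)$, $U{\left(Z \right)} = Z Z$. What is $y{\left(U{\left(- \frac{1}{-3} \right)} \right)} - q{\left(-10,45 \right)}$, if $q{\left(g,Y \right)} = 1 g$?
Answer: $\frac{86}{9} \approx 9.5556$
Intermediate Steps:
$q{\left(g,Y \right)} = g$
$U{\left(Z \right)} = Z^{2}$
$y{\left(s \right)} = - 36 s^{2}$ ($y{\left(s \right)} = 9 \left(0 + \frac{s}{\left(-5\right) \frac{1}{s}}\right) \left(26 - 6\right) = 9 \left(0 + s \left(- \frac{s}{5}\right)\right) 20 = 9 \left(0 - \frac{s^{2}}{5}\right) 20 = 9 - \frac{s^{2}}{5} \cdot 20 = 9 \left(- 4 s^{2}\right) = - 36 s^{2}$)
$y{\left(U{\left(- \frac{1}{-3} \right)} \right)} - q{\left(-10,45 \right)} = - 36 \left(\left(- \frac{1}{-3}\right)^{2}\right)^{2} - -10 = - 36 \left(\left(\left(-1\right) \left(- \frac{1}{3}\right)\right)^{2}\right)^{2} + 10 = - 36 \left(\left(\frac{1}{3}\right)^{2}\right)^{2} + 10 = - \frac{36}{81} + 10 = \left(-36\right) \frac{1}{81} + 10 = - \frac{4}{9} + 10 = \frac{86}{9}$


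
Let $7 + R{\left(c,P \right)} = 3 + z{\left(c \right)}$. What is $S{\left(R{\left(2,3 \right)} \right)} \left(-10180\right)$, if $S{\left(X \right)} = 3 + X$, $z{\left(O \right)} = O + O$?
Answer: $-30540$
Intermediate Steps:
$z{\left(O \right)} = 2 O$
$R{\left(c,P \right)} = -4 + 2 c$ ($R{\left(c,P \right)} = -7 + \left(3 + 2 c\right) = -4 + 2 c$)
$S{\left(R{\left(2,3 \right)} \right)} \left(-10180\right) = \left(3 + \left(-4 + 2 \cdot 2\right)\right) \left(-10180\right) = \left(3 + \left(-4 + 4\right)\right) \left(-10180\right) = \left(3 + 0\right) \left(-10180\right) = 3 \left(-10180\right) = -30540$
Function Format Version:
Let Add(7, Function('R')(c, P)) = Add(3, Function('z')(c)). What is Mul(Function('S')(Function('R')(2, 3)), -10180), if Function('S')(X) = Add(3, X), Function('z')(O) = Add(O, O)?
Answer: -30540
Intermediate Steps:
Function('z')(O) = Mul(2, O)
Function('R')(c, P) = Add(-4, Mul(2, c)) (Function('R')(c, P) = Add(-7, Add(3, Mul(2, c))) = Add(-4, Mul(2, c)))
Mul(Function('S')(Function('R')(2, 3)), -10180) = Mul(Add(3, Add(-4, Mul(2, 2))), -10180) = Mul(Add(3, Add(-4, 4)), -10180) = Mul(Add(3, 0), -10180) = Mul(3, -10180) = -30540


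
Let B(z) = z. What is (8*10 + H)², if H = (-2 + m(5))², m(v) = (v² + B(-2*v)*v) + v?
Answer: 318096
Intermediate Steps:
m(v) = v - v² (m(v) = (v² + (-2*v)*v) + v = (v² - 2*v²) + v = -v² + v = v - v²)
H = 484 (H = (-2 + 5*(1 - 1*5))² = (-2 + 5*(1 - 5))² = (-2 + 5*(-4))² = (-2 - 20)² = (-22)² = 484)
(8*10 + H)² = (8*10 + 484)² = (80 + 484)² = 564² = 318096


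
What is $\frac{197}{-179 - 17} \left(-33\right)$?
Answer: $\frac{6501}{196} \approx 33.168$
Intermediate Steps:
$\frac{197}{-179 - 17} \left(-33\right) = \frac{197}{-196} \left(-33\right) = 197 \left(- \frac{1}{196}\right) \left(-33\right) = \left(- \frac{197}{196}\right) \left(-33\right) = \frac{6501}{196}$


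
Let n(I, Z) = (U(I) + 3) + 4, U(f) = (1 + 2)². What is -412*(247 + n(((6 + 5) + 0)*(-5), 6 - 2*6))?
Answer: -108356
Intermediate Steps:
U(f) = 9 (U(f) = 3² = 9)
n(I, Z) = 16 (n(I, Z) = (9 + 3) + 4 = 12 + 4 = 16)
-412*(247 + n(((6 + 5) + 0)*(-5), 6 - 2*6)) = -412*(247 + 16) = -412*263 = -108356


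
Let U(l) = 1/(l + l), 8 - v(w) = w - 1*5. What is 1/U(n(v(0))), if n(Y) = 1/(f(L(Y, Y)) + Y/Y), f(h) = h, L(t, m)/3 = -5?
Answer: -⅐ ≈ -0.14286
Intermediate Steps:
L(t, m) = -15 (L(t, m) = 3*(-5) = -15)
v(w) = 13 - w (v(w) = 8 - (w - 1*5) = 8 - (w - 5) = 8 - (-5 + w) = 8 + (5 - w) = 13 - w)
n(Y) = -1/14 (n(Y) = 1/(-15 + Y/Y) = 1/(-15 + 1) = 1/(-14) = -1/14)
U(l) = 1/(2*l)
1/U(n(v(0))) = 1/(1/(2*(-1/14))) = 1/((½)*(-14)) = 1/(-7) = -⅐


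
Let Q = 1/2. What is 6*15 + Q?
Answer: 181/2 ≈ 90.500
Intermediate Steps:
Q = ½ ≈ 0.50000
6*15 + Q = 6*15 + ½ = 90 + ½ = 181/2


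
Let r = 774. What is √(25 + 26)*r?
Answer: 774*√51 ≈ 5527.5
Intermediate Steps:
√(25 + 26)*r = √(25 + 26)*774 = √51*774 = 774*√51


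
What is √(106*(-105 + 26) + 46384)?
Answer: √38010 ≈ 194.96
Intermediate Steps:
√(106*(-105 + 26) + 46384) = √(106*(-79) + 46384) = √(-8374 + 46384) = √38010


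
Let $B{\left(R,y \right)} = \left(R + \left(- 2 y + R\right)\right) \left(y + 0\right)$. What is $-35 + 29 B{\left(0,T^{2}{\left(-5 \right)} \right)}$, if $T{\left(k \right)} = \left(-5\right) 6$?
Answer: $-46980035$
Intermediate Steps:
$T{\left(k \right)} = -30$
$B{\left(R,y \right)} = y \left(- 2 y + 2 R\right)$ ($B{\left(R,y \right)} = \left(R + \left(R - 2 y\right)\right) y = \left(- 2 y + 2 R\right) y = y \left(- 2 y + 2 R\right)$)
$-35 + 29 B{\left(0,T^{2}{\left(-5 \right)} \right)} = -35 + 29 \cdot 2 \left(-30\right)^{2} \left(0 - \left(-30\right)^{2}\right) = -35 + 29 \cdot 2 \cdot 900 \left(0 - 900\right) = -35 + 29 \cdot 2 \cdot 900 \left(-900\right) = -35 + 29 \left(-1620000\right) = -35 - 46980000 = -46980035$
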